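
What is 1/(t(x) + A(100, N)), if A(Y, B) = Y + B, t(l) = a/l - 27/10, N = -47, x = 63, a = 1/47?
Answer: 29610/1489393 ≈ 0.019881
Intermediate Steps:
a = 1/47 ≈ 0.021277
t(l) = -27/10 + 1/(47*l) (t(l) = 1/(47*l) - 27/10 = -27/10 + 1/(47*l))
A(Y, B) = B + Y
1/(t(x) + A(100, N)) = 1/((1/470)*(10 - 1269*63)/63 + (-47 + 100)) = 1/((1/470)*(1/63)*(10 - 79947) + 53) = 1/((1/470)*(1/63)*(-79937) + 53) = 1/(-79937/29610 + 53) = 1/(1489393/29610) = 29610/1489393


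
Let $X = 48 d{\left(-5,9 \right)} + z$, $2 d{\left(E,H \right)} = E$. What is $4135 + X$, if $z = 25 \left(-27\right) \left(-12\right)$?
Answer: $12115$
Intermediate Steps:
$d{\left(E,H \right)} = \frac{E}{2}$
$z = 8100$ ($z = \left(-675\right) \left(-12\right) = 8100$)
$X = 7980$ ($X = 48 \cdot \frac{1}{2} \left(-5\right) + 8100 = 48 \left(- \frac{5}{2}\right) + 8100 = -120 + 8100 = 7980$)
$4135 + X = 4135 + 7980 = 12115$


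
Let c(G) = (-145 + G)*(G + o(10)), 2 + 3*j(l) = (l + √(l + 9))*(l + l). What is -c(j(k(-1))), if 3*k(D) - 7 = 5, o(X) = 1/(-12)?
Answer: 44867/36 + 3002*√13/9 ≈ 2449.0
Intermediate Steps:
o(X) = -1/12
k(D) = 4 (k(D) = 7/3 + (⅓)*5 = 7/3 + 5/3 = 4)
j(l) = -⅔ + 2*l*(l + √(9 + l))/3 (j(l) = -⅔ + ((l + √(l + 9))*(l + l))/3 = -⅔ + ((l + √(9 + l))*(2*l))/3 = -⅔ + (2*l*(l + √(9 + l)))/3 = -⅔ + 2*l*(l + √(9 + l))/3)
c(G) = (-145 + G)*(-1/12 + G) (c(G) = (-145 + G)*(G - 1/12) = (-145 + G)*(-1/12 + G))
-c(j(k(-1))) = -(145/12 + (-⅔ + (⅔)*4² + (⅔)*4*√(9 + 4))² - 1741*(-⅔ + (⅔)*4² + (⅔)*4*√(9 + 4))/12) = -(145/12 + (-⅔ + (⅔)*16 + (⅔)*4*√13)² - 1741*(-⅔ + (⅔)*16 + (⅔)*4*√13)/12) = -(145/12 + (-⅔ + 32/3 + 8*√13/3)² - 1741*(-⅔ + 32/3 + 8*√13/3)/12) = -(145/12 + (10 + 8*√13/3)² - 1741*(10 + 8*√13/3)/12) = -(145/12 + (10 + 8*√13/3)² + (-8705/6 - 3482*√13/9)) = -(-5755/4 + (10 + 8*√13/3)² - 3482*√13/9) = 5755/4 - (10 + 8*√13/3)² + 3482*√13/9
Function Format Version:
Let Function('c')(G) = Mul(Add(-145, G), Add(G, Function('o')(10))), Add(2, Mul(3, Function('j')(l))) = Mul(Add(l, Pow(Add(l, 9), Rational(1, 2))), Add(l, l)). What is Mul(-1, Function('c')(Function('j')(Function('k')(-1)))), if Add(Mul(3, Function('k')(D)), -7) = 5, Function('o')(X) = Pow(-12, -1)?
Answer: Add(Rational(44867, 36), Mul(Rational(3002, 9), Pow(13, Rational(1, 2)))) ≈ 2449.0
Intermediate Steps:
Function('o')(X) = Rational(-1, 12)
Function('k')(D) = 4 (Function('k')(D) = Add(Rational(7, 3), Mul(Rational(1, 3), 5)) = Add(Rational(7, 3), Rational(5, 3)) = 4)
Function('j')(l) = Add(Rational(-2, 3), Mul(Rational(2, 3), l, Add(l, Pow(Add(9, l), Rational(1, 2))))) (Function('j')(l) = Add(Rational(-2, 3), Mul(Rational(1, 3), Mul(Add(l, Pow(Add(l, 9), Rational(1, 2))), Add(l, l)))) = Add(Rational(-2, 3), Mul(Rational(1, 3), Mul(Add(l, Pow(Add(9, l), Rational(1, 2))), Mul(2, l)))) = Add(Rational(-2, 3), Mul(Rational(1, 3), Mul(2, l, Add(l, Pow(Add(9, l), Rational(1, 2)))))) = Add(Rational(-2, 3), Mul(Rational(2, 3), l, Add(l, Pow(Add(9, l), Rational(1, 2))))))
Function('c')(G) = Mul(Add(-145, G), Add(Rational(-1, 12), G)) (Function('c')(G) = Mul(Add(-145, G), Add(G, Rational(-1, 12))) = Mul(Add(-145, G), Add(Rational(-1, 12), G)))
Mul(-1, Function('c')(Function('j')(Function('k')(-1)))) = Mul(-1, Add(Rational(145, 12), Pow(Add(Rational(-2, 3), Mul(Rational(2, 3), Pow(4, 2)), Mul(Rational(2, 3), 4, Pow(Add(9, 4), Rational(1, 2)))), 2), Mul(Rational(-1741, 12), Add(Rational(-2, 3), Mul(Rational(2, 3), Pow(4, 2)), Mul(Rational(2, 3), 4, Pow(Add(9, 4), Rational(1, 2))))))) = Mul(-1, Add(Rational(145, 12), Pow(Add(Rational(-2, 3), Mul(Rational(2, 3), 16), Mul(Rational(2, 3), 4, Pow(13, Rational(1, 2)))), 2), Mul(Rational(-1741, 12), Add(Rational(-2, 3), Mul(Rational(2, 3), 16), Mul(Rational(2, 3), 4, Pow(13, Rational(1, 2))))))) = Mul(-1, Add(Rational(145, 12), Pow(Add(Rational(-2, 3), Rational(32, 3), Mul(Rational(8, 3), Pow(13, Rational(1, 2)))), 2), Mul(Rational(-1741, 12), Add(Rational(-2, 3), Rational(32, 3), Mul(Rational(8, 3), Pow(13, Rational(1, 2))))))) = Mul(-1, Add(Rational(145, 12), Pow(Add(10, Mul(Rational(8, 3), Pow(13, Rational(1, 2)))), 2), Mul(Rational(-1741, 12), Add(10, Mul(Rational(8, 3), Pow(13, Rational(1, 2))))))) = Mul(-1, Add(Rational(145, 12), Pow(Add(10, Mul(Rational(8, 3), Pow(13, Rational(1, 2)))), 2), Add(Rational(-8705, 6), Mul(Rational(-3482, 9), Pow(13, Rational(1, 2)))))) = Mul(-1, Add(Rational(-5755, 4), Pow(Add(10, Mul(Rational(8, 3), Pow(13, Rational(1, 2)))), 2), Mul(Rational(-3482, 9), Pow(13, Rational(1, 2))))) = Add(Rational(5755, 4), Mul(-1, Pow(Add(10, Mul(Rational(8, 3), Pow(13, Rational(1, 2)))), 2)), Mul(Rational(3482, 9), Pow(13, Rational(1, 2))))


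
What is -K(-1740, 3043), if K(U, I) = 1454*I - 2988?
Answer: -4421534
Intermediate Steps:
K(U, I) = -2988 + 1454*I
-K(-1740, 3043) = -(-2988 + 1454*3043) = -(-2988 + 4424522) = -1*4421534 = -4421534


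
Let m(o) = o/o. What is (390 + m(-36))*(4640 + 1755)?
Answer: 2500445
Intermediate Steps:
m(o) = 1
(390 + m(-36))*(4640 + 1755) = (390 + 1)*(4640 + 1755) = 391*6395 = 2500445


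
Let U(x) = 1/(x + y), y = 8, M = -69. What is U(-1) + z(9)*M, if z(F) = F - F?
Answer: 1/7 ≈ 0.14286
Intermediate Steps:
z(F) = 0
U(x) = 1/(8 + x) (U(x) = 1/(x + 8) = 1/(8 + x))
U(-1) + z(9)*M = 1/(8 - 1) + 0*(-69) = 1/7 + 0 = 1/7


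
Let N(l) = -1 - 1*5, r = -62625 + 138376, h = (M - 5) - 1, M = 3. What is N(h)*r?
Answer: -454506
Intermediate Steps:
h = -3 (h = (3 - 5) - 1 = -2 - 1 = -3)
r = 75751
N(l) = -6 (N(l) = -1 - 5 = -6)
N(h)*r = -6*75751 = -454506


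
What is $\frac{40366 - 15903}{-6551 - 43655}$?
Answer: $- \frac{24463}{50206} \approx -0.48725$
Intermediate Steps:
$\frac{40366 - 15903}{-6551 - 43655} = \frac{24463}{-50206} = 24463 \left(- \frac{1}{50206}\right) = - \frac{24463}{50206}$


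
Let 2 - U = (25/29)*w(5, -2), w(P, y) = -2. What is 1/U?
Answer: 29/108 ≈ 0.26852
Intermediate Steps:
U = 108/29 (U = 2 - 25/29*(-2) = 2 - 25*(1/29)*(-2) = 2 - 25*(-2)/29 = 2 - 1*(-50/29) = 2 + 50/29 = 108/29 ≈ 3.7241)
1/U = 1/(108/29) = 29/108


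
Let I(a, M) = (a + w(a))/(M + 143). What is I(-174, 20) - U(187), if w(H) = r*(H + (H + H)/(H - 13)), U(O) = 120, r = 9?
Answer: -3979968/30481 ≈ -130.57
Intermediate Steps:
w(H) = 9*H + 18*H/(-13 + H) (w(H) = 9*(H + (H + H)/(H - 13)) = 9*(H + (2*H)/(-13 + H)) = 9*(H + 2*H/(-13 + H)) = 9*H + 18*H/(-13 + H))
I(a, M) = (a + 9*a*(-11 + a)/(-13 + a))/(143 + M) (I(a, M) = (a + 9*a*(-11 + a)/(-13 + a))/(M + 143) = (a + 9*a*(-11 + a)/(-13 + a))/(143 + M))
I(-174, 20) - U(187) = 2*(-174)*(-56 + 5*(-174))/(-13 - 174*(143 + 20)) - 1*120 = 2*(-174)*(-56 - 870)/(-187*163) - 120 = 2*(-174)*(-1/187)*(1/163)*(-926) - 120 = -322248/30481 - 120 = -3979968/30481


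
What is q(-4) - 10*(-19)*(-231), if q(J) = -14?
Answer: -43904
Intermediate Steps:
q(-4) - 10*(-19)*(-231) = -14 - 10*(-19)*(-231) = -14 + 190*(-231) = -14 - 43890 = -43904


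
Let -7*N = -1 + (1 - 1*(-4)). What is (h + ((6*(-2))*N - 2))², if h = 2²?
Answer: 3844/49 ≈ 78.449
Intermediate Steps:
h = 4
N = -4/7 (N = -(-1 + (1 - 1*(-4)))/7 = -(-1 + (1 + 4))/7 = -(-1 + 5)/7 = -⅐*4 = -4/7 ≈ -0.57143)
(h + ((6*(-2))*N - 2))² = (4 + ((6*(-2))*(-4/7) - 2))² = (4 + (-12*(-4/7) - 2))² = (4 + (48/7 - 2))² = (4 + 34/7)² = (62/7)² = 3844/49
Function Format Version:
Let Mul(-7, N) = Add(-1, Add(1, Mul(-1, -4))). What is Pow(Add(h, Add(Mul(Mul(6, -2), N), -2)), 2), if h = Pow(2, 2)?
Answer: Rational(3844, 49) ≈ 78.449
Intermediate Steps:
h = 4
N = Rational(-4, 7) (N = Mul(Rational(-1, 7), Add(-1, Add(1, Mul(-1, -4)))) = Mul(Rational(-1, 7), Add(-1, Add(1, 4))) = Mul(Rational(-1, 7), Add(-1, 5)) = Mul(Rational(-1, 7), 4) = Rational(-4, 7) ≈ -0.57143)
Pow(Add(h, Add(Mul(Mul(6, -2), N), -2)), 2) = Pow(Add(4, Add(Mul(Mul(6, -2), Rational(-4, 7)), -2)), 2) = Pow(Add(4, Add(Mul(-12, Rational(-4, 7)), -2)), 2) = Pow(Add(4, Add(Rational(48, 7), -2)), 2) = Pow(Add(4, Rational(34, 7)), 2) = Pow(Rational(62, 7), 2) = Rational(3844, 49)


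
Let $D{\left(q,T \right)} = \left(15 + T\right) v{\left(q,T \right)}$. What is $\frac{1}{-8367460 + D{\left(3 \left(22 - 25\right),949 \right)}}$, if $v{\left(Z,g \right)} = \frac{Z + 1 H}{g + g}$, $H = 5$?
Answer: $- \frac{949}{7940721468} \approx -1.1951 \cdot 10^{-7}$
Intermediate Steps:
$v{\left(Z,g \right)} = \frac{5 + Z}{2 g}$ ($v{\left(Z,g \right)} = \frac{Z + 1 \cdot 5}{g + g} = \frac{Z + 5}{2 g} = \left(5 + Z\right) \frac{1}{2 g} = \frac{5 + Z}{2 g}$)
$D{\left(q,T \right)} = \frac{\left(5 + q\right) \left(15 + T\right)}{2 T}$ ($D{\left(q,T \right)} = \left(15 + T\right) \frac{5 + q}{2 T} = \frac{\left(5 + q\right) \left(15 + T\right)}{2 T}$)
$\frac{1}{-8367460 + D{\left(3 \left(22 - 25\right),949 \right)}} = \frac{1}{-8367460 + \frac{\left(5 + 3 \left(22 - 25\right)\right) \left(15 + 949\right)}{2 \cdot 949}} = \frac{1}{-8367460 + \frac{1}{2} \cdot \frac{1}{949} \left(5 + 3 \left(-3\right)\right) 964} = \frac{1}{-8367460 + \frac{1}{2} \cdot \frac{1}{949} \left(5 - 9\right) 964} = \frac{1}{-8367460 + \frac{1}{2} \cdot \frac{1}{949} \left(-4\right) 964} = \frac{1}{-8367460 - \frac{1928}{949}} = \frac{1}{- \frac{7940721468}{949}} = - \frac{949}{7940721468}$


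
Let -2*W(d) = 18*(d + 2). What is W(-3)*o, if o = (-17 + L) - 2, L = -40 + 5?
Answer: -486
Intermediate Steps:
W(d) = -18 - 9*d (W(d) = -9*(d + 2) = -9*(2 + d) = -(36 + 18*d)/2 = -18 - 9*d)
L = -35
o = -54 (o = (-17 - 35) - 2 = -52 - 2 = -54)
W(-3)*o = (-18 - 9*(-3))*(-54) = (-18 + 27)*(-54) = 9*(-54) = -486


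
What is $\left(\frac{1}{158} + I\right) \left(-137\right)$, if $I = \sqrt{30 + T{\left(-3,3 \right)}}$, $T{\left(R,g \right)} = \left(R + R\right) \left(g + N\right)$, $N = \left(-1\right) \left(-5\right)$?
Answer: $- \frac{137}{158} - 411 i \sqrt{2} \approx -0.86709 - 581.24 i$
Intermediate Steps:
$N = 5$
$T{\left(R,g \right)} = 2 R \left(5 + g\right)$ ($T{\left(R,g \right)} = \left(R + R\right) \left(g + 5\right) = 2 R \left(5 + g\right)$)
$I = 3 i \sqrt{2}$ ($I = \sqrt{30 + 2 \left(-3\right) \left(5 + 3\right)} = \sqrt{30 + 2 \left(-3\right) 8} = \sqrt{30 - 48} = \sqrt{-18} = 3 i \sqrt{2} \approx 4.2426 i$)
$\left(\frac{1}{158} + I\right) \left(-137\right) = \left(\frac{1}{158} + 3 i \sqrt{2}\right) \left(-137\right) = - \frac{137}{158} - 411 i \sqrt{2}$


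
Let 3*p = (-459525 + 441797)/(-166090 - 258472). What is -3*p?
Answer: -8864/212281 ≈ -0.041756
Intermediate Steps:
p = 8864/636843 (p = ((-459525 + 441797)/(-166090 - 258472))/3 = (-17728/(-424562))/3 = (-17728*(-1/424562))/3 = (⅓)*(8864/212281) = 8864/636843 ≈ 0.013919)
-3*p = -3*8864/636843 = -8864/212281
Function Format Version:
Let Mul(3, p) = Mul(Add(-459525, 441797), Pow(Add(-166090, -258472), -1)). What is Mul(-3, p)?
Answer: Rational(-8864, 212281) ≈ -0.041756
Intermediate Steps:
p = Rational(8864, 636843) (p = Mul(Rational(1, 3), Mul(Add(-459525, 441797), Pow(Add(-166090, -258472), -1))) = Mul(Rational(1, 3), Mul(-17728, Pow(-424562, -1))) = Mul(Rational(1, 3), Mul(-17728, Rational(-1, 424562))) = Mul(Rational(1, 3), Rational(8864, 212281)) = Rational(8864, 636843) ≈ 0.013919)
Mul(-3, p) = Mul(-3, Rational(8864, 636843)) = Rational(-8864, 212281)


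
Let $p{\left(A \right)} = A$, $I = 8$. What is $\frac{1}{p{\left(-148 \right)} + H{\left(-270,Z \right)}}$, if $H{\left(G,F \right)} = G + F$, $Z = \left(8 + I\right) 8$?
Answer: $- \frac{1}{290} \approx -0.0034483$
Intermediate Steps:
$Z = 128$ ($Z = \left(8 + 8\right) 8 = 16 \cdot 8 = 128$)
$H{\left(G,F \right)} = F + G$
$\frac{1}{p{\left(-148 \right)} + H{\left(-270,Z \right)}} = \frac{1}{-148 + \left(128 - 270\right)} = \frac{1}{-148 - 142} = \frac{1}{-290} = - \frac{1}{290}$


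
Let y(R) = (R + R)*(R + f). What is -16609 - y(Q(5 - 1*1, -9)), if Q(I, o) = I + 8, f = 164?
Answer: -20833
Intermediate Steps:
Q(I, o) = 8 + I
y(R) = 2*R*(164 + R) (y(R) = (R + R)*(R + 164) = (2*R)*(164 + R) = 2*R*(164 + R))
-16609 - y(Q(5 - 1*1, -9)) = -16609 - 2*(8 + (5 - 1*1))*(164 + (8 + (5 - 1*1))) = -16609 - 2*(8 + (5 - 1))*(164 + (8 + (5 - 1))) = -16609 - 2*(8 + 4)*(164 + (8 + 4)) = -16609 - 2*12*(164 + 12) = -16609 - 2*12*176 = -16609 - 1*4224 = -16609 - 4224 = -20833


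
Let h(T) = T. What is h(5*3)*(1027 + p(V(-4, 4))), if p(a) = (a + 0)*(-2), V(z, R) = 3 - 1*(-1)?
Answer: 15285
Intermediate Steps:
V(z, R) = 4 (V(z, R) = 3 + 1 = 4)
p(a) = -2*a (p(a) = a*(-2) = -2*a)
h(5*3)*(1027 + p(V(-4, 4))) = (5*3)*(1027 - 2*4) = 15*(1027 - 8) = 15*1019 = 15285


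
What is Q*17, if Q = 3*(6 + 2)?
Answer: 408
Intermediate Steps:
Q = 24 (Q = 3*8 = 24)
Q*17 = 24*17 = 408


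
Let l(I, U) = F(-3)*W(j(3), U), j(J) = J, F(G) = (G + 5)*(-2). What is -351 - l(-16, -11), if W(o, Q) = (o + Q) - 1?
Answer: -387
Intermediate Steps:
F(G) = -10 - 2*G (F(G) = (5 + G)*(-2) = -10 - 2*G)
W(o, Q) = -1 + Q + o (W(o, Q) = (Q + o) - 1 = -1 + Q + o)
l(I, U) = -8 - 4*U (l(I, U) = (-10 - 2*(-3))*(-1 + U + 3) = (-10 + 6)*(2 + U) = -4*(2 + U) = -8 - 4*U)
-351 - l(-16, -11) = -351 - (-8 - 4*(-11)) = -351 - (-8 + 44) = -351 - 1*36 = -351 - 36 = -387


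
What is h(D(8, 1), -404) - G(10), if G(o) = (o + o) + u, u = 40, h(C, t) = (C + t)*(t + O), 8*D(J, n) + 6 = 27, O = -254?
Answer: 1056179/4 ≈ 2.6405e+5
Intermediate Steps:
D(J, n) = 21/8 (D(J, n) = -3/4 + (1/8)*27 = -3/4 + 27/8 = 21/8)
h(C, t) = (-254 + t)*(C + t) (h(C, t) = (C + t)*(t - 254) = (C + t)*(-254 + t) = (-254 + t)*(C + t))
G(o) = 40 + 2*o (G(o) = (o + o) + 40 = 2*o + 40 = 40 + 2*o)
h(D(8, 1), -404) - G(10) = ((-404)**2 - 254*21/8 - 254*(-404) + (21/8)*(-404)) - (40 + 2*10) = (163216 - 2667/4 + 102616 - 2121/2) - (40 + 20) = 1056419/4 - 1*60 = 1056419/4 - 60 = 1056179/4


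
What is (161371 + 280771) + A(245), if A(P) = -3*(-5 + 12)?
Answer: 442121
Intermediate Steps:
A(P) = -21 (A(P) = -3*7 = -21)
(161371 + 280771) + A(245) = (161371 + 280771) - 21 = 442142 - 21 = 442121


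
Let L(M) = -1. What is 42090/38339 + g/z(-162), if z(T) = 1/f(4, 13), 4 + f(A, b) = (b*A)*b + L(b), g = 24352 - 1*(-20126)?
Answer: 1144217452272/38339 ≈ 2.9845e+7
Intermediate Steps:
g = 44478 (g = 24352 + 20126 = 44478)
f(A, b) = -5 + A*b² (f(A, b) = -4 + ((b*A)*b - 1) = -4 + ((A*b)*b - 1) = -4 + (A*b² - 1) = -4 + (-1 + A*b²) = -5 + A*b²)
z(T) = 1/671 (z(T) = 1/(-5 + 4*13²) = 1/(-5 + 4*169) = 1/(-5 + 676) = 1/671)
42090/38339 + g/z(-162) = 42090/38339 + 44478/(1/671) = 42090*(1/38339) + 44478*671 = 42090/38339 + 29844738 = 1144217452272/38339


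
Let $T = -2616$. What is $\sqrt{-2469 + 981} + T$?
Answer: $-2616 + 4 i \sqrt{93} \approx -2616.0 + 38.575 i$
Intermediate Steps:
$\sqrt{-2469 + 981} + T = \sqrt{-2469 + 981} - 2616 = \sqrt{-1488} - 2616 = 4 i \sqrt{93} - 2616 = -2616 + 4 i \sqrt{93}$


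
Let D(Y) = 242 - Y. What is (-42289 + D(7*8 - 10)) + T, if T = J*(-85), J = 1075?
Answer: -133468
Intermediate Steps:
T = -91375 (T = 1075*(-85) = -91375)
(-42289 + D(7*8 - 10)) + T = (-42289 + (242 - (7*8 - 10))) - 91375 = (-42289 + (242 - (56 - 10))) - 91375 = (-42289 + (242 - 1*46)) - 91375 = (-42289 + (242 - 46)) - 91375 = (-42289 + 196) - 91375 = -42093 - 91375 = -133468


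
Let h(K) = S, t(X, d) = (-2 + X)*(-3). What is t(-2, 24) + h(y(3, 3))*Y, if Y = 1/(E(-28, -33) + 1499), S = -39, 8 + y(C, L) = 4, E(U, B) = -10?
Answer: 17829/1489 ≈ 11.974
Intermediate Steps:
y(C, L) = -4 (y(C, L) = -8 + 4 = -4)
Y = 1/1489 (Y = 1/(-10 + 1499) = 1/1489 ≈ 0.00067159)
t(X, d) = 6 - 3*X
h(K) = -39
t(-2, 24) + h(y(3, 3))*Y = (6 - 3*(-2)) - 39*1/1489 = (6 + 6) - 39/1489 = 12 - 39/1489 = 17829/1489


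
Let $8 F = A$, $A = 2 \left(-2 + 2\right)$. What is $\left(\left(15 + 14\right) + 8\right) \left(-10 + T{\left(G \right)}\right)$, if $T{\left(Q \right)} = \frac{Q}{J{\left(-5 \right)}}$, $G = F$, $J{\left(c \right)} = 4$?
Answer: $-370$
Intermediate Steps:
$A = 0$ ($A = 2 \cdot 0 = 0$)
$F = 0$ ($F = \frac{1}{8} \cdot 0 = 0$)
$G = 0$
$T{\left(Q \right)} = \frac{Q}{4}$
$\left(\left(15 + 14\right) + 8\right) \left(-10 + T{\left(G \right)}\right) = \left(\left(15 + 14\right) + 8\right) \left(-10 + \frac{1}{4} \cdot 0\right) = \left(29 + 8\right) \left(-10 + 0\right) = 37 \left(-10\right) = -370$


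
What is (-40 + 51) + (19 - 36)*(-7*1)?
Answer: 130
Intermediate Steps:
(-40 + 51) + (19 - 36)*(-7*1) = 11 - 17*(-7) = 11 + 119 = 130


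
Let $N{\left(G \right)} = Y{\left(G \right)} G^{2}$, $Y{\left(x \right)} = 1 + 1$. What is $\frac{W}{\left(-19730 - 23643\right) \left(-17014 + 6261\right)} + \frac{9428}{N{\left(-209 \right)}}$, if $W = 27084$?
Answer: $\frac{199976808970}{1852034169799} \approx 0.10798$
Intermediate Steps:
$Y{\left(x \right)} = 2$
$N{\left(G \right)} = 2 G^{2}$
$\frac{W}{\left(-19730 - 23643\right) \left(-17014 + 6261\right)} + \frac{9428}{N{\left(-209 \right)}} = \frac{27084}{\left(-19730 - 23643\right) \left(-17014 + 6261\right)} + \frac{9428}{2 \left(-209\right)^{2}} = \frac{27084}{\left(-43373\right) \left(-10753\right)} + \frac{9428}{2 \cdot 43681} = \frac{27084}{466389869} + \frac{9428}{87362} = 27084 \cdot \frac{1}{466389869} + 9428 \cdot \frac{1}{87362} = \frac{27084}{466389869} + \frac{4714}{43681} = \frac{199976808970}{1852034169799}$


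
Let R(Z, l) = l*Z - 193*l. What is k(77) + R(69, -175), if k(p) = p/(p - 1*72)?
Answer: 108577/5 ≈ 21715.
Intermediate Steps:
k(p) = p/(-72 + p) (k(p) = p/(p - 72) = p/(-72 + p))
R(Z, l) = -193*l + Z*l (R(Z, l) = Z*l - 193*l = -193*l + Z*l)
k(77) + R(69, -175) = 77/(-72 + 77) - 175*(-193 + 69) = 77/5 - 175*(-124) = 77*(⅕) + 21700 = 77/5 + 21700 = 108577/5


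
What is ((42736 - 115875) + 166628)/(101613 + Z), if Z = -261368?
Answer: -93489/159755 ≈ -0.58520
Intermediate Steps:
((42736 - 115875) + 166628)/(101613 + Z) = ((42736 - 115875) + 166628)/(101613 - 261368) = (-73139 + 166628)/(-159755) = 93489*(-1/159755) = -93489/159755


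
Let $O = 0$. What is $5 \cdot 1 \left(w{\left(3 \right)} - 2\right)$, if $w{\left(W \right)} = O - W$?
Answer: $-25$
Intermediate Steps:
$w{\left(W \right)} = - W$ ($w{\left(W \right)} = 0 - W = - W$)
$5 \cdot 1 \left(w{\left(3 \right)} - 2\right) = 5 \cdot 1 \left(\left(-1\right) 3 - 2\right) = 5 \left(-3 - 2\right) = 5 \left(-5\right) = -25$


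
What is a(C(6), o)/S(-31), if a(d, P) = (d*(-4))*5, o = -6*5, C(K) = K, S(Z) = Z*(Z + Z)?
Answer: -60/961 ≈ -0.062435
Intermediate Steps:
S(Z) = 2*Z**2 (S(Z) = Z*(2*Z) = 2*Z**2)
o = -30
a(d, P) = -20*d (a(d, P) = -4*d*5 = -20*d)
a(C(6), o)/S(-31) = (-20*6)/((2*(-31)**2)) = -120/(2*961) = -120/1922 = -120*1/1922 = -60/961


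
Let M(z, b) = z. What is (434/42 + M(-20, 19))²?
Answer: 841/9 ≈ 93.444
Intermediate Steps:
(434/42 + M(-20, 19))² = (434/42 - 20)² = (434*(1/42) - 20)² = (31/3 - 20)² = (-29/3)² = 841/9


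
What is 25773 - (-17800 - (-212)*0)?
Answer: 43573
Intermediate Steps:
25773 - (-17800 - (-212)*0) = 25773 - (-17800 - 1*0) = 25773 - (-17800 + 0) = 25773 - 1*(-17800) = 25773 + 17800 = 43573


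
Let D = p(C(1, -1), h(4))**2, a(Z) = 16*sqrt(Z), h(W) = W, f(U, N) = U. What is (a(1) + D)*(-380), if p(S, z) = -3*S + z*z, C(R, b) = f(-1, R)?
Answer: -143260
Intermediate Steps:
C(R, b) = -1
p(S, z) = z**2 - 3*S (p(S, z) = -3*S + z**2 = z**2 - 3*S)
D = 361 (D = (4**2 - 3*(-1))**2 = (16 + 3)**2 = 19**2 = 361)
(a(1) + D)*(-380) = (16*sqrt(1) + 361)*(-380) = (16*1 + 361)*(-380) = (16 + 361)*(-380) = 377*(-380) = -143260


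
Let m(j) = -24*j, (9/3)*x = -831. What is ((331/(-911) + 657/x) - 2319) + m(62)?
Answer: -961375243/252347 ≈ -3809.7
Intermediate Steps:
x = -277 (x = (⅓)*(-831) = -277)
((331/(-911) + 657/x) - 2319) + m(62) = ((331/(-911) + 657/(-277)) - 2319) - 24*62 = ((331*(-1/911) + 657*(-1/277)) - 2319) - 1488 = ((-331/911 - 657/277) - 2319) - 1488 = (-690214/252347 - 2319) - 1488 = -585882907/252347 - 1488 = -961375243/252347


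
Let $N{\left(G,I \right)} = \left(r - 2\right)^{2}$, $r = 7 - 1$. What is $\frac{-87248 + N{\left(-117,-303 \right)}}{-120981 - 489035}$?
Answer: $\frac{2726}{19063} \approx 0.143$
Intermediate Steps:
$r = 6$
$N{\left(G,I \right)} = 16$ ($N{\left(G,I \right)} = \left(6 - 2\right)^{2} = 4^{2} = 16$)
$\frac{-87248 + N{\left(-117,-303 \right)}}{-120981 - 489035} = \frac{-87248 + 16}{-120981 - 489035} = - \frac{87232}{-610016} = \left(-87232\right) \left(- \frac{1}{610016}\right) = \frac{2726}{19063}$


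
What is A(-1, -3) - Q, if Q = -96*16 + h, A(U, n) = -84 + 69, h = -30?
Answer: 1551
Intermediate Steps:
A(U, n) = -15
Q = -1566 (Q = -96*16 - 30 = -1536 - 30 = -1566)
A(-1, -3) - Q = -15 - 1*(-1566) = -15 + 1566 = 1551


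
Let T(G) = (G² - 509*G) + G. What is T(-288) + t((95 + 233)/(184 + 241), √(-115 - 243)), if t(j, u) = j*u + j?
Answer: 97430728/425 + 328*I*√358/425 ≈ 2.2925e+5 + 14.602*I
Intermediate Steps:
t(j, u) = j + j*u
T(G) = G² - 508*G
T(-288) + t((95 + 233)/(184 + 241), √(-115 - 243)) = -288*(-508 - 288) + ((95 + 233)/(184 + 241))*(1 + √(-115 - 243)) = -288*(-796) + (328/425)*(1 + √(-358)) = 229248 + (328*(1/425))*(1 + I*√358) = 229248 + 328*(1 + I*√358)/425 = 229248 + (328/425 + 328*I*√358/425) = 97430728/425 + 328*I*√358/425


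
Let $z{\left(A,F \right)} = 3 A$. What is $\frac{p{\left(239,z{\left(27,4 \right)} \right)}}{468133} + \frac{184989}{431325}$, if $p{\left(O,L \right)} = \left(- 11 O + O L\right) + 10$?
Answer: $\frac{31273278679}{67305822075} \approx 0.46464$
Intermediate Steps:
$p{\left(O,L \right)} = 10 - 11 O + L O$ ($p{\left(O,L \right)} = \left(- 11 O + L O\right) + 10 = 10 - 11 O + L O$)
$\frac{p{\left(239,z{\left(27,4 \right)} \right)}}{468133} + \frac{184989}{431325} = \frac{10 - 2629 + 3 \cdot 27 \cdot 239}{468133} + \frac{184989}{431325} = \left(10 - 2629 + 81 \cdot 239\right) \frac{1}{468133} + 184989 \cdot \frac{1}{431325} = \left(10 - 2629 + 19359\right) \frac{1}{468133} + \frac{61663}{143775} = 16740 \cdot \frac{1}{468133} + \frac{61663}{143775} = \frac{16740}{468133} + \frac{61663}{143775} = \frac{31273278679}{67305822075}$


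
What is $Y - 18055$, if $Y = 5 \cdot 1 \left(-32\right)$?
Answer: $-18215$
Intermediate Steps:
$Y = -160$ ($Y = 5 \left(-32\right) = -160$)
$Y - 18055 = -160 - 18055 = -18215$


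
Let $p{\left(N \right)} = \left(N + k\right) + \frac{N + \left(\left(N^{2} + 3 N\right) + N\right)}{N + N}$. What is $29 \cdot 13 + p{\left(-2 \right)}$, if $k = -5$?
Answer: $\frac{743}{2} \approx 371.5$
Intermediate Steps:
$p{\left(N \right)} = -5 + N + \frac{N^{2} + 5 N}{2 N}$ ($p{\left(N \right)} = \left(N - 5\right) + \frac{N + \left(\left(N^{2} + 3 N\right) + N\right)}{N + N} = \left(-5 + N\right) + \frac{N + \left(N^{2} + 4 N\right)}{2 N} = \left(-5 + N\right) + \left(N^{2} + 5 N\right) \frac{1}{2 N} = \left(-5 + N\right) + \frac{N^{2} + 5 N}{2 N} = -5 + N + \frac{N^{2} + 5 N}{2 N}$)
$29 \cdot 13 + p{\left(-2 \right)} = 29 \cdot 13 + \left(- \frac{5}{2} + \frac{3}{2} \left(-2\right)\right) = 377 - \frac{11}{2} = \frac{743}{2}$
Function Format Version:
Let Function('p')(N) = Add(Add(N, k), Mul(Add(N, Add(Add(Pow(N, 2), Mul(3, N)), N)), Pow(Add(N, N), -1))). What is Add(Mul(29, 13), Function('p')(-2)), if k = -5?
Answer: Rational(743, 2) ≈ 371.50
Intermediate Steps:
Function('p')(N) = Add(-5, N, Mul(Rational(1, 2), Pow(N, -1), Add(Pow(N, 2), Mul(5, N)))) (Function('p')(N) = Add(Add(N, -5), Mul(Add(N, Add(Add(Pow(N, 2), Mul(3, N)), N)), Pow(Add(N, N), -1))) = Add(Add(-5, N), Mul(Add(N, Add(Pow(N, 2), Mul(4, N))), Pow(Mul(2, N), -1))) = Add(Add(-5, N), Mul(Add(Pow(N, 2), Mul(5, N)), Mul(Rational(1, 2), Pow(N, -1)))) = Add(Add(-5, N), Mul(Rational(1, 2), Pow(N, -1), Add(Pow(N, 2), Mul(5, N)))) = Add(-5, N, Mul(Rational(1, 2), Pow(N, -1), Add(Pow(N, 2), Mul(5, N)))))
Add(Mul(29, 13), Function('p')(-2)) = Add(Mul(29, 13), Add(Rational(-5, 2), Mul(Rational(3, 2), -2))) = Add(377, Add(Rational(-5, 2), -3)) = Add(377, Rational(-11, 2)) = Rational(743, 2)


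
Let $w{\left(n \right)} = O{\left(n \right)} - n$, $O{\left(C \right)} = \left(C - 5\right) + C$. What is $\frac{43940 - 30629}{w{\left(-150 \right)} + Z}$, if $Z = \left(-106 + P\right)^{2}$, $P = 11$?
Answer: $\frac{13311}{8870} \approx 1.5007$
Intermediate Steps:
$O{\left(C \right)} = -5 + 2 C$ ($O{\left(C \right)} = \left(-5 + C\right) + C = -5 + 2 C$)
$Z = 9025$ ($Z = \left(-106 + 11\right)^{2} = \left(-95\right)^{2} = 9025$)
$w{\left(n \right)} = -5 + n$ ($w{\left(n \right)} = \left(-5 + 2 n\right) - n = -5 + n$)
$\frac{43940 - 30629}{w{\left(-150 \right)} + Z} = \frac{43940 - 30629}{\left(-5 - 150\right) + 9025} = \frac{13311}{-155 + 9025} = \frac{13311}{8870}$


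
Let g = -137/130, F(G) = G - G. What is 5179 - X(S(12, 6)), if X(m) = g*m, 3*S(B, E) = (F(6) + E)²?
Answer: 337457/65 ≈ 5191.6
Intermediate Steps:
F(G) = 0
S(B, E) = E²/3 (S(B, E) = (0 + E)²/3 = E²/3)
g = -137/130 (g = -137*1/130 = -137/130 ≈ -1.0538)
X(m) = -137*m/130
5179 - X(S(12, 6)) = 5179 - (-137)*(⅓)*6²/130 = 5179 - (-137)*(⅓)*36/130 = 5179 - (-137)*12/130 = 5179 - 1*(-822/65) = 5179 + 822/65 = 337457/65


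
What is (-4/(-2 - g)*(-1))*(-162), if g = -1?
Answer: 648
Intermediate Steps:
(-4/(-2 - g)*(-1))*(-162) = (-4/(-2 - 1*(-1))*(-1))*(-162) = (-4/(-2 + 1)*(-1))*(-162) = (-4/(-1)*(-1))*(-162) = (-4*(-1)*(-1))*(-162) = (4*(-1))*(-162) = -4*(-162) = 648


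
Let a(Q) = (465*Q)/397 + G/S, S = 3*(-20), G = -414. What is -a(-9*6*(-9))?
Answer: -2287293/3970 ≈ -576.14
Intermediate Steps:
S = -60
a(Q) = 69/10 + 465*Q/397 (a(Q) = (465*Q)/397 - 414/(-60) = (465*Q)*(1/397) - 414*(-1/60) = 465*Q/397 + 69/10 = 69/10 + 465*Q/397)
-a(-9*6*(-9)) = -(69/10 + 465*(-9*6*(-9))/397) = -(69/10 + 465*(-54*(-9))/397) = -(69/10 + (465/397)*486) = -(69/10 + 225990/397) = -1*2287293/3970 = -2287293/3970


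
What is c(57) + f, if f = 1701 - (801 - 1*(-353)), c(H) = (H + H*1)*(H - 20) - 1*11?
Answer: 4754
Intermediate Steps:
c(H) = -11 + 2*H*(-20 + H) (c(H) = (H + H)*(-20 + H) - 11 = (2*H)*(-20 + H) - 11 = 2*H*(-20 + H) - 11 = -11 + 2*H*(-20 + H))
f = 547 (f = 1701 - (801 + 353) = 1701 - 1*1154 = 1701 - 1154 = 547)
c(57) + f = (-11 - 40*57 + 2*57²) + 547 = (-11 - 2280 + 2*3249) + 547 = (-11 - 2280 + 6498) + 547 = 4207 + 547 = 4754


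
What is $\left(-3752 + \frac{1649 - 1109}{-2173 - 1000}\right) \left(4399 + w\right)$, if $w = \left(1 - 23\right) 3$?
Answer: $- \frac{51587120788}{3173} \approx -1.6258 \cdot 10^{7}$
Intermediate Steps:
$w = -66$ ($w = \left(-22\right) 3 = -66$)
$\left(-3752 + \frac{1649 - 1109}{-2173 - 1000}\right) \left(4399 + w\right) = \left(-3752 + \frac{1649 - 1109}{-2173 - 1000}\right) \left(4399 - 66\right) = \left(-3752 + \frac{540}{-3173}\right) 4333 = \left(-3752 + 540 \left(- \frac{1}{3173}\right)\right) 4333 = \left(-3752 - \frac{540}{3173}\right) 4333 = \left(- \frac{11905636}{3173}\right) 4333 = - \frac{51587120788}{3173}$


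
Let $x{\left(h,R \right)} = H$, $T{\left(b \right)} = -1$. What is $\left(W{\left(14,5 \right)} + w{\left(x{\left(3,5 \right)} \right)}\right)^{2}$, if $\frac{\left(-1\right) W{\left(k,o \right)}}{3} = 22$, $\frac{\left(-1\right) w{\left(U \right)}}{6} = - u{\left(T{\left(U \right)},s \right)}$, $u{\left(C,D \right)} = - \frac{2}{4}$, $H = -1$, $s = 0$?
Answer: $4761$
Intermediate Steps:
$u{\left(C,D \right)} = - \frac{1}{2}$ ($u{\left(C,D \right)} = \left(-2\right) \frac{1}{4} = - \frac{1}{2}$)
$x{\left(h,R \right)} = -1$
$w{\left(U \right)} = -3$ ($w{\left(U \right)} = - 6 \left(\left(-1\right) \left(- \frac{1}{2}\right)\right) = \left(-6\right) \frac{1}{2} = -3$)
$W{\left(k,o \right)} = -66$ ($W{\left(k,o \right)} = \left(-3\right) 22 = -66$)
$\left(W{\left(14,5 \right)} + w{\left(x{\left(3,5 \right)} \right)}\right)^{2} = \left(-66 - 3\right)^{2} = \left(-69\right)^{2} = 4761$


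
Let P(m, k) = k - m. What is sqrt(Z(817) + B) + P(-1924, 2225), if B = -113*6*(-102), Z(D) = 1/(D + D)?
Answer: 4149 + sqrt(184643478770)/1634 ≈ 4412.0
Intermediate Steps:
Z(D) = 1/(2*D)
B = 69156 (B = -678*(-102) = 69156)
sqrt(Z(817) + B) + P(-1924, 2225) = sqrt((1/2)/817 + 69156) + (2225 - 1*(-1924)) = sqrt((1/2)*(1/817) + 69156) + (2225 + 1924) = sqrt(1/1634 + 69156) + 4149 = sqrt(113000905/1634) + 4149 = sqrt(184643478770)/1634 + 4149 = 4149 + sqrt(184643478770)/1634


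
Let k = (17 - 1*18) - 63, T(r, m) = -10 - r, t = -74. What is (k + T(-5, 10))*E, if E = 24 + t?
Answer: 3450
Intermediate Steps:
E = -50 (E = 24 - 74 = -50)
k = -64 (k = (17 - 18) - 63 = -1 - 63 = -64)
(k + T(-5, 10))*E = (-64 + (-10 - 1*(-5)))*(-50) = (-64 + (-10 + 5))*(-50) = (-64 - 5)*(-50) = -69*(-50) = 3450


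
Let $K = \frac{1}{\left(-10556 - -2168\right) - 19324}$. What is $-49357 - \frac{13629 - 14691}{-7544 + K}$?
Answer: $- \frac{3439523577199}{69686443} \approx -49357.0$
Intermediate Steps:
$K = - \frac{1}{27712}$ ($K = \frac{1}{\left(-10556 + 2168\right) - 19324} = \frac{1}{-8388 - 19324} = \frac{1}{-27712} = - \frac{1}{27712} \approx -3.6085 \cdot 10^{-5}$)
$-49357 - \frac{13629 - 14691}{-7544 + K} = -49357 - \frac{13629 - 14691}{-7544 - \frac{1}{27712}} = -49357 - - \frac{1062}{- \frac{209059329}{27712}} = -49357 - \left(-1062\right) \left(- \frac{27712}{209059329}\right) = -49357 - \frac{9810048}{69686443} = - \frac{3439523577199}{69686443}$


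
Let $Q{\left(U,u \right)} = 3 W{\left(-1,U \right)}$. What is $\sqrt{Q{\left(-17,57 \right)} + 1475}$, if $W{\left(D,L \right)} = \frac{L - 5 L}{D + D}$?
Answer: $\sqrt{1373} \approx 37.054$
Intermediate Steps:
$W{\left(D,L \right)} = - \frac{2 L}{D}$ ($W{\left(D,L \right)} = \frac{\left(-4\right) L}{2 D} = - 4 L \frac{1}{2 D} = - \frac{2 L}{D}$)
$Q{\left(U,u \right)} = 6 U$ ($Q{\left(U,u \right)} = 3 \left(- \frac{2 U}{-1}\right) = 3 \left(\left(-2\right) U \left(-1\right)\right) = 3 \cdot 2 U = 6 U$)
$\sqrt{Q{\left(-17,57 \right)} + 1475} = \sqrt{6 \left(-17\right) + 1475} = \sqrt{-102 + 1475} = \sqrt{1373}$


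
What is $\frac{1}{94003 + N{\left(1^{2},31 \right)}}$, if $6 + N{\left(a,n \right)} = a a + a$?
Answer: $\frac{1}{93999} \approx 1.0638 \cdot 10^{-5}$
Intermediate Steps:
$N{\left(a,n \right)} = -6 + a + a^{2}$ ($N{\left(a,n \right)} = -6 + \left(a a + a\right) = -6 + \left(a^{2} + a\right) = -6 + \left(a + a^{2}\right) = -6 + a + a^{2}$)
$\frac{1}{94003 + N{\left(1^{2},31 \right)}} = \frac{1}{94003 + \left(-6 + 1^{2} + \left(1^{2}\right)^{2}\right)} = \frac{1}{94003 + \left(-6 + 1 + 1^{2}\right)} = \frac{1}{94003 + \left(-6 + 1 + 1\right)} = \frac{1}{94003 - 4} = \frac{1}{93999}$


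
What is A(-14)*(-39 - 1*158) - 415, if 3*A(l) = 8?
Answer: -2821/3 ≈ -940.33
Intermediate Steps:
A(l) = 8/3 (A(l) = (1/3)*8 = 8/3)
A(-14)*(-39 - 1*158) - 415 = 8*(-39 - 1*158)/3 - 415 = 8*(-39 - 158)/3 - 415 = (8/3)*(-197) - 415 = -1576/3 - 415 = -2821/3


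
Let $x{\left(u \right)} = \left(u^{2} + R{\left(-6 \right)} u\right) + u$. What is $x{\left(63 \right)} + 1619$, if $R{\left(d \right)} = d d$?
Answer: $7919$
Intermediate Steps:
$R{\left(d \right)} = d^{2}$
$x{\left(u \right)} = u^{2} + 37 u$ ($x{\left(u \right)} = \left(u^{2} + \left(-6\right)^{2} u\right) + u = \left(u^{2} + 36 u\right) + u = u^{2} + 37 u$)
$x{\left(63 \right)} + 1619 = 63 \left(37 + 63\right) + 1619 = 63 \cdot 100 + 1619 = 6300 + 1619 = 7919$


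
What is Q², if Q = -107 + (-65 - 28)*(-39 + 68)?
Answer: 7862416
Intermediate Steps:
Q = -2804 (Q = -107 - 93*29 = -107 - 2697 = -2804)
Q² = (-2804)² = 7862416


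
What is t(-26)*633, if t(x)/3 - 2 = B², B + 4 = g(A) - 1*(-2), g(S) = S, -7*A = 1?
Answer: 613377/49 ≈ 12518.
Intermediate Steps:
A = -⅐ (A = -⅐*1 = -⅐ ≈ -0.14286)
B = -15/7 (B = -4 + (-⅐ - 1*(-2)) = -4 + (-⅐ + 2) = -4 + 13/7 = -15/7 ≈ -2.1429)
t(x) = 969/49 (t(x) = 6 + 3*(-15/7)² = 6 + 3*(225/49) = 6 + 675/49 = 969/49)
t(-26)*633 = (969/49)*633 = 613377/49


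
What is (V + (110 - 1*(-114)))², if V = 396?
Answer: 384400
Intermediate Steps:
(V + (110 - 1*(-114)))² = (396 + (110 - 1*(-114)))² = (396 + (110 + 114))² = (396 + 224)² = 620² = 384400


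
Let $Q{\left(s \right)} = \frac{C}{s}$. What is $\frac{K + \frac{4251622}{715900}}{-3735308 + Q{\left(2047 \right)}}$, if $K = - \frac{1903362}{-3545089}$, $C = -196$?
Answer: $- \frac{16821217628301713}{9702726310877837523600} \approx -1.7337 \cdot 10^{-6}$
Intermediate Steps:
$K = \frac{1903362}{3545089}$ ($K = \left(-1903362\right) \left(- \frac{1}{3545089}\right) = \frac{1903362}{3545089} \approx 0.5369$)
$Q{\left(s \right)} = - \frac{196}{s}$
$\frac{K + \frac{4251622}{715900}}{-3735308 + Q{\left(2047 \right)}} = \frac{\frac{1903362}{3545089} + \frac{4251622}{715900}}{-3735308 - \frac{196}{2047}} = \frac{\frac{1903362}{3545089} + 4251622 \cdot \frac{1}{715900}}{-3735308 - \frac{196}{2047}} = \frac{\frac{1903362}{3545089} + \frac{2125811}{357950}}{-3735308 - \frac{196}{2047}} = \frac{8217497620079}{1268964607550 \left(- \frac{7646175672}{2047}\right)} = \frac{8217497620079}{1268964607550} \left(- \frac{2047}{7646175672}\right) = - \frac{16821217628301713}{9702726310877837523600}$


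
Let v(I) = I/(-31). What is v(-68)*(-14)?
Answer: -952/31 ≈ -30.710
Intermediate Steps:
v(I) = -I/31 (v(I) = I*(-1/31) = -I/31)
v(-68)*(-14) = -1/31*(-68)*(-14) = (68/31)*(-14) = -952/31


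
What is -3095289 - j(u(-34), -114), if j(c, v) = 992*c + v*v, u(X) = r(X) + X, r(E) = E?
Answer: -3040829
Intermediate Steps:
u(X) = 2*X (u(X) = X + X = 2*X)
j(c, v) = v² + 992*c (j(c, v) = 992*c + v² = v² + 992*c)
-3095289 - j(u(-34), -114) = -3095289 - ((-114)² + 992*(2*(-34))) = -3095289 - (12996 + 992*(-68)) = -3095289 - (12996 - 67456) = -3095289 - 1*(-54460) = -3095289 + 54460 = -3040829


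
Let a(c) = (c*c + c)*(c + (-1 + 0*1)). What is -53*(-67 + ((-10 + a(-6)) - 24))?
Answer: 16483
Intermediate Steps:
a(c) = (-1 + c)*(c + c²) (a(c) = (c² + c)*(c + (-1 + 0)) = (c + c²)*(c - 1) = (c + c²)*(-1 + c) = (-1 + c)*(c + c²))
-53*(-67 + ((-10 + a(-6)) - 24)) = -53*(-67 + ((-10 + ((-6)³ - 1*(-6))) - 24)) = -53*(-67 + ((-10 + (-216 + 6)) - 24)) = -53*(-67 + ((-10 - 210) - 24)) = -53*(-67 + (-220 - 24)) = -53*(-67 - 244) = -53*(-311) = 16483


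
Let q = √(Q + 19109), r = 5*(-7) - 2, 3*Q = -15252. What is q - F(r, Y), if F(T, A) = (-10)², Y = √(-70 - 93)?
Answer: -100 + 5*√561 ≈ 18.427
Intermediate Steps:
Q = -5084 (Q = (⅓)*(-15252) = -5084)
Y = I*√163 (Y = √(-163) = I*√163 ≈ 12.767*I)
r = -37 (r = -35 - 2 = -37)
F(T, A) = 100
q = 5*√561 (q = √(-5084 + 19109) = √14025 = 5*√561 ≈ 118.43)
q - F(r, Y) = 5*√561 - 1*100 = 5*√561 - 100 = -100 + 5*√561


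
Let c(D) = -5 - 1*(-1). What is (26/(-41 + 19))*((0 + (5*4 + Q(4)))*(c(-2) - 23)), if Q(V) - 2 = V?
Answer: 9126/11 ≈ 829.64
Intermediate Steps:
c(D) = -4 (c(D) = -5 + 1 = -4)
Q(V) = 2 + V
(26/(-41 + 19))*((0 + (5*4 + Q(4)))*(c(-2) - 23)) = (26/(-41 + 19))*((0 + (5*4 + (2 + 4)))*(-4 - 23)) = (26/(-22))*((0 + (20 + 6))*(-27)) = (-1/22*26)*((0 + 26)*(-27)) = -338*(-27)/11 = -13/11*(-702) = 9126/11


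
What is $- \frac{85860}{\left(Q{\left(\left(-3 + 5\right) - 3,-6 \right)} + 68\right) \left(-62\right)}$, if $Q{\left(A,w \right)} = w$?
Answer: $\frac{21465}{961} \approx 22.336$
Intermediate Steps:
$- \frac{85860}{\left(Q{\left(\left(-3 + 5\right) - 3,-6 \right)} + 68\right) \left(-62\right)} = - \frac{85860}{\left(-6 + 68\right) \left(-62\right)} = - \frac{85860}{62 \left(-62\right)} = - \frac{85860}{-3844} = \left(-85860\right) \left(- \frac{1}{3844}\right) = \frac{21465}{961}$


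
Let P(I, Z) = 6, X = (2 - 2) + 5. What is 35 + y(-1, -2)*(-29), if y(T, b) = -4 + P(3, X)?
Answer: -23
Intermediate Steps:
X = 5 (X = 0 + 5 = 5)
y(T, b) = 2 (y(T, b) = -4 + 6 = 2)
35 + y(-1, -2)*(-29) = 35 + 2*(-29) = 35 - 58 = -23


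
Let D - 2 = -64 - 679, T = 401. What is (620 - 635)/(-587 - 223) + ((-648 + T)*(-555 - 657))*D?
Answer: -11978751095/54 ≈ -2.2183e+8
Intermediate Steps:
D = -741 (D = 2 + (-64 - 679) = 2 - 743 = -741)
(620 - 635)/(-587 - 223) + ((-648 + T)*(-555 - 657))*D = (620 - 635)/(-587 - 223) + ((-648 + 401)*(-555 - 657))*(-741) = -15/(-810) - 247*(-1212)*(-741) = -15*(-1/810) + 299364*(-741) = 1/54 - 221828724 = -11978751095/54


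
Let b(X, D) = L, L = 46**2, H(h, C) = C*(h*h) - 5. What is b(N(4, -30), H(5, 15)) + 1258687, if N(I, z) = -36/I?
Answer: 1260803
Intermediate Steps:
H(h, C) = -5 + C*h**2 (H(h, C) = C*h**2 - 5 = -5 + C*h**2)
L = 2116
b(X, D) = 2116
b(N(4, -30), H(5, 15)) + 1258687 = 2116 + 1258687 = 1260803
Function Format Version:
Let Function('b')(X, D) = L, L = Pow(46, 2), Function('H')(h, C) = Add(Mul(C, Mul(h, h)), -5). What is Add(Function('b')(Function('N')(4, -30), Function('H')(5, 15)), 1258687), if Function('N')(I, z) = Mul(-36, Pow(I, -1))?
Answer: 1260803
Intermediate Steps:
Function('H')(h, C) = Add(-5, Mul(C, Pow(h, 2))) (Function('H')(h, C) = Add(Mul(C, Pow(h, 2)), -5) = Add(-5, Mul(C, Pow(h, 2))))
L = 2116
Function('b')(X, D) = 2116
Add(Function('b')(Function('N')(4, -30), Function('H')(5, 15)), 1258687) = Add(2116, 1258687) = 1260803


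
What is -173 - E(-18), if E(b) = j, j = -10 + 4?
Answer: -167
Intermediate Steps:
j = -6
E(b) = -6
-173 - E(-18) = -173 - 1*(-6) = -173 + 6 = -167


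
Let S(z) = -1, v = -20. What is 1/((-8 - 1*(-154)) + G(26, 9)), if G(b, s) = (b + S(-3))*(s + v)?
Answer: -1/129 ≈ -0.0077519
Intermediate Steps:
G(b, s) = (-1 + b)*(-20 + s) (G(b, s) = (b - 1)*(s - 20) = (-1 + b)*(-20 + s))
1/((-8 - 1*(-154)) + G(26, 9)) = 1/((-8 - 1*(-154)) + (20 - 1*9 - 20*26 + 26*9)) = 1/((-8 + 154) + (20 - 9 - 520 + 234)) = 1/(146 - 275) = 1/(-129) = -1/129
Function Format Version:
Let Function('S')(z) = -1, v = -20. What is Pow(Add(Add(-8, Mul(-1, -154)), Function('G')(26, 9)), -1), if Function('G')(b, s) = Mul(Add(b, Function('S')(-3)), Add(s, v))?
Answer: Rational(-1, 129) ≈ -0.0077519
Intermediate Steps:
Function('G')(b, s) = Mul(Add(-1, b), Add(-20, s)) (Function('G')(b, s) = Mul(Add(b, -1), Add(s, -20)) = Mul(Add(-1, b), Add(-20, s)))
Pow(Add(Add(-8, Mul(-1, -154)), Function('G')(26, 9)), -1) = Pow(Add(Add(-8, Mul(-1, -154)), Add(20, Mul(-1, 9), Mul(-20, 26), Mul(26, 9))), -1) = Pow(Add(Add(-8, 154), Add(20, -9, -520, 234)), -1) = Pow(Add(146, -275), -1) = Pow(-129, -1) = Rational(-1, 129)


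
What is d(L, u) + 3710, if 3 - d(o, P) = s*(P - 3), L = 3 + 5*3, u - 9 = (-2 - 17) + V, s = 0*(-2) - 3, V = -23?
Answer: 3605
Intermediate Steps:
s = -3 (s = 0 - 3 = -3)
u = -33 (u = 9 + ((-2 - 17) - 23) = 9 + (-19 - 23) = 9 - 42 = -33)
L = 18 (L = 3 + 15 = 18)
d(o, P) = -6 + 3*P (d(o, P) = 3 - (-3)*(P - 3) = 3 - (-3)*(-3 + P) = 3 - (9 - 3*P) = 3 + (-9 + 3*P) = -6 + 3*P)
d(L, u) + 3710 = (-6 + 3*(-33)) + 3710 = (-6 - 99) + 3710 = -105 + 3710 = 3605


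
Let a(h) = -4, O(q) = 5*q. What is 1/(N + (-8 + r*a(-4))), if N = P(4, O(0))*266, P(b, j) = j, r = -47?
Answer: 1/180 ≈ 0.0055556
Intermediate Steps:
N = 0 (N = (5*0)*266 = 0*266 = 0)
1/(N + (-8 + r*a(-4))) = 1/(0 + (-8 - 47*(-4))) = 1/(0 + (-8 + 188)) = 1/(0 + 180) = 1/180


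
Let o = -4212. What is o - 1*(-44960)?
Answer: 40748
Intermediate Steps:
o - 1*(-44960) = -4212 - 1*(-44960) = -4212 + 44960 = 40748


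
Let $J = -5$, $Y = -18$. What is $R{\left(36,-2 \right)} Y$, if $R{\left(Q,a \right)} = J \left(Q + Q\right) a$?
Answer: $-12960$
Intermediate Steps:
$R{\left(Q,a \right)} = - 10 Q a$ ($R{\left(Q,a \right)} = - 5 \left(Q + Q\right) a = - 5 \cdot 2 Q a = - 10 Q a$)
$R{\left(36,-2 \right)} Y = \left(-10\right) 36 \left(-2\right) \left(-18\right) = 720 \left(-18\right) = -12960$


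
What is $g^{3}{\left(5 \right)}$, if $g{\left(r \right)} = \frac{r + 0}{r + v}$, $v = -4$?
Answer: $125$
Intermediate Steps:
$g{\left(r \right)} = \frac{r}{-4 + r}$ ($g{\left(r \right)} = \frac{r + 0}{r - 4} = \frac{r}{-4 + r}$)
$g^{3}{\left(5 \right)} = \left(\frac{5}{-4 + 5}\right)^{3} = \left(\frac{5}{1}\right)^{3} = \left(5 \cdot 1\right)^{3} = 5^{3} = 125$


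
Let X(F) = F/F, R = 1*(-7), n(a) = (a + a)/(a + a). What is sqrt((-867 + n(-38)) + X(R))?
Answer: I*sqrt(865) ≈ 29.411*I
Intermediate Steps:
n(a) = 1 (n(a) = (2*a)/((2*a)) = (2*a)*(1/(2*a)) = 1)
R = -7
X(F) = 1
sqrt((-867 + n(-38)) + X(R)) = sqrt((-867 + 1) + 1) = sqrt(-866 + 1) = sqrt(-865) = I*sqrt(865)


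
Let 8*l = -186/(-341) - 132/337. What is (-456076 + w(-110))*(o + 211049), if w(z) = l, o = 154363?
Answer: -617792443721979/3707 ≈ -1.6666e+11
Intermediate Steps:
l = 285/14828 (l = (-186/(-341) - 132/337)/8 = (-186*(-1/341) - 132*1/337)/8 = (6/11 - 132/337)/8 = (1/8)*(570/3707) = 285/14828 ≈ 0.019220)
w(z) = 285/14828
(-456076 + w(-110))*(o + 211049) = (-456076 + 285/14828)*(154363 + 211049) = -6762694643/14828*365412 = -617792443721979/3707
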